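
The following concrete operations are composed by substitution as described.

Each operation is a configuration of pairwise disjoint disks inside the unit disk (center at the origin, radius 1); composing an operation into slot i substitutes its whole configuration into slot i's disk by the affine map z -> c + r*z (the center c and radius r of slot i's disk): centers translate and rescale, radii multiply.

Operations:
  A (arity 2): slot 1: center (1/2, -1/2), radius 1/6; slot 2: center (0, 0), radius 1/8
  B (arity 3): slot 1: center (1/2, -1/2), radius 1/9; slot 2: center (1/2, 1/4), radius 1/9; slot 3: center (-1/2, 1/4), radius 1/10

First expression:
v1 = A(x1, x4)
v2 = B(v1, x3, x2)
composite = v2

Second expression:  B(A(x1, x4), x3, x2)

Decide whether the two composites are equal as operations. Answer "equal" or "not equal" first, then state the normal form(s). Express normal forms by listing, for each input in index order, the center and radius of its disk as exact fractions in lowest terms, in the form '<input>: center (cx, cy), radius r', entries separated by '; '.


The first expression reduces to x1: center (5/9, -5/9), radius 1/54; x2: center (-1/2, 1/4), radius 1/10; x3: center (1/2, 1/4), radius 1/9; x4: center (1/2, -1/2), radius 1/72
The second expression reduces to x1: center (5/9, -5/9), radius 1/54; x2: center (-1/2, 1/4), radius 1/10; x3: center (1/2, 1/4), radius 1/9; x4: center (1/2, -1/2), radius 1/72
One common form — equal.

equal: each reduces to x1: center (5/9, -5/9), radius 1/54; x2: center (-1/2, 1/4), radius 1/10; x3: center (1/2, 1/4), radius 1/9; x4: center (1/2, -1/2), radius 1/72


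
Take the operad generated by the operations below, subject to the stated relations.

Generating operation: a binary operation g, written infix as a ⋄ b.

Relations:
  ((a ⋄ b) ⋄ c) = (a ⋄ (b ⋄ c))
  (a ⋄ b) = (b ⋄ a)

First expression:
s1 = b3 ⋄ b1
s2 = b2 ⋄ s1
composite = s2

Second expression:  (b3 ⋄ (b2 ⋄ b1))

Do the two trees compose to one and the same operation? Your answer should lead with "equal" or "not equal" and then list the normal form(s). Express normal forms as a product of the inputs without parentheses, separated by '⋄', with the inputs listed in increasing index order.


In normal form, the first expression is b1 ⋄ b2 ⋄ b3
In normal form, the second expression is b1 ⋄ b2 ⋄ b3
The normal forms match — equal.

equal — both sides give b1 ⋄ b2 ⋄ b3


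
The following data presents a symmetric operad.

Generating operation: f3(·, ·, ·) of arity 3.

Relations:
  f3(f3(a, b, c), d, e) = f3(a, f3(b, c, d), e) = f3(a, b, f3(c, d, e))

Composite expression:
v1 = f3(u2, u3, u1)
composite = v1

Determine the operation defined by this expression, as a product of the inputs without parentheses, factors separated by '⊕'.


u2 ⊕ u3 ⊕ u1

Key point: f3 is associative — brackets drop, the u-order remains.
f3(u2, u3, u1) flattens to u2 ⊕ u3 ⊕ u1


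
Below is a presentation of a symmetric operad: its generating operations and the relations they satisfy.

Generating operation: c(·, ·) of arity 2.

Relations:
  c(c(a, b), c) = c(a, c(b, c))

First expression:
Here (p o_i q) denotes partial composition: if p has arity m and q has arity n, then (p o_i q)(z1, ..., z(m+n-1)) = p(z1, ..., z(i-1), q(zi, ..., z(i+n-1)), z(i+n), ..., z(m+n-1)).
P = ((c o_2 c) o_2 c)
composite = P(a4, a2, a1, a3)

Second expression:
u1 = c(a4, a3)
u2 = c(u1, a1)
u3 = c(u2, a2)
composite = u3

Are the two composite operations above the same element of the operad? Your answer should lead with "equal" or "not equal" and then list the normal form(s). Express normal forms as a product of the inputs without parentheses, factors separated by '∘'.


The first composite normalizes to a4 ∘ a2 ∘ a1 ∘ a3
The second composite normalizes to a4 ∘ a3 ∘ a1 ∘ a2
They disagree, so not equal.

not equal: they reduce to a4 ∘ a2 ∘ a1 ∘ a3 and a4 ∘ a3 ∘ a1 ∘ a2


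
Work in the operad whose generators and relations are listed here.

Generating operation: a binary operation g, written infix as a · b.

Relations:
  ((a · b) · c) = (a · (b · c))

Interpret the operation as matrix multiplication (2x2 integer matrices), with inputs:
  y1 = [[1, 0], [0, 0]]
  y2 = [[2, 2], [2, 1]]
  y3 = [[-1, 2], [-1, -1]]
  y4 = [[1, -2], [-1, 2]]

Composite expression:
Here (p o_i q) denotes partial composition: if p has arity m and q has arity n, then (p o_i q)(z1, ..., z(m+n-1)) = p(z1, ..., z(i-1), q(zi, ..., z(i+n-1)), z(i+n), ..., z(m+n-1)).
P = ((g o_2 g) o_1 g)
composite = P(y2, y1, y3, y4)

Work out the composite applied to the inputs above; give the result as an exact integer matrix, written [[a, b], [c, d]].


[[-6, 12], [-6, 12]]

(y2 · y1) = [[2, 0], [2, 0]]
(y3 · y4) = [[-3, 6], [0, 0]]
((y2 · y1) · (y3 · y4)) = [[-6, 12], [-6, 12]]


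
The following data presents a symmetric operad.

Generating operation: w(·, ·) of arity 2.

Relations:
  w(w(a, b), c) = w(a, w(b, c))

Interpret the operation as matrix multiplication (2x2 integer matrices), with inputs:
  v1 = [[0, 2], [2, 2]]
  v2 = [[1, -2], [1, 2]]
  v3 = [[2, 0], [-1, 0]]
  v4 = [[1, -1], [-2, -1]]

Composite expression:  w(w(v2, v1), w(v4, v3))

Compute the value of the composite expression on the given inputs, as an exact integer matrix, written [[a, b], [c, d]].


w(v2, v1) = [[-4, -2], [4, 6]]
w(v4, v3) = [[3, 0], [-3, 0]]
w(w(v2, v1), w(v4, v3)) = [[-6, 0], [-6, 0]]

[[-6, 0], [-6, 0]]


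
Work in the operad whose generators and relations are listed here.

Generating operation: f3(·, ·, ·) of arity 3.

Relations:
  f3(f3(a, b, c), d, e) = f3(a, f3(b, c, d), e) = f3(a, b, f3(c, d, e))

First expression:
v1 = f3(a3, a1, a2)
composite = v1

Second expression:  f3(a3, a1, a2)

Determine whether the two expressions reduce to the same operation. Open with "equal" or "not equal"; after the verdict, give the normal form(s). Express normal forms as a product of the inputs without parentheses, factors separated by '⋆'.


The first expression reduces to a3 ⋆ a1 ⋆ a2
The second expression reduces to a3 ⋆ a1 ⋆ a2
Both agree, so they are equal.

equal; both compose to a3 ⋆ a1 ⋆ a2


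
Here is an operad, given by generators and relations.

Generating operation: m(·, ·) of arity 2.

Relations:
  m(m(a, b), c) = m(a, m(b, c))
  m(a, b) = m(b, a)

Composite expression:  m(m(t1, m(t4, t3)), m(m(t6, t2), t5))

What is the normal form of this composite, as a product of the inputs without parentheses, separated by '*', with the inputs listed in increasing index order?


t1 * t2 * t3 * t4 * t5 * t6

Shape and order are irrelevant to m; the t-input set decides.
m(t4, t3) spells out as t4 * t3
m(t1, m(t4, t3)) spells out as t1 * t4 * t3
m(t6, t2) spells out as t6 * t2
m(m(t6, t2), t5) spells out as t6 * t2 * t5
m(m(t1, m(t4, t3)), m(m(t6, t2), t5)) spells out as t1 * t4 * t3 * t6 * t2 * t5
commutativity sorts the factors: t1 * t2 * t3 * t4 * t5 * t6


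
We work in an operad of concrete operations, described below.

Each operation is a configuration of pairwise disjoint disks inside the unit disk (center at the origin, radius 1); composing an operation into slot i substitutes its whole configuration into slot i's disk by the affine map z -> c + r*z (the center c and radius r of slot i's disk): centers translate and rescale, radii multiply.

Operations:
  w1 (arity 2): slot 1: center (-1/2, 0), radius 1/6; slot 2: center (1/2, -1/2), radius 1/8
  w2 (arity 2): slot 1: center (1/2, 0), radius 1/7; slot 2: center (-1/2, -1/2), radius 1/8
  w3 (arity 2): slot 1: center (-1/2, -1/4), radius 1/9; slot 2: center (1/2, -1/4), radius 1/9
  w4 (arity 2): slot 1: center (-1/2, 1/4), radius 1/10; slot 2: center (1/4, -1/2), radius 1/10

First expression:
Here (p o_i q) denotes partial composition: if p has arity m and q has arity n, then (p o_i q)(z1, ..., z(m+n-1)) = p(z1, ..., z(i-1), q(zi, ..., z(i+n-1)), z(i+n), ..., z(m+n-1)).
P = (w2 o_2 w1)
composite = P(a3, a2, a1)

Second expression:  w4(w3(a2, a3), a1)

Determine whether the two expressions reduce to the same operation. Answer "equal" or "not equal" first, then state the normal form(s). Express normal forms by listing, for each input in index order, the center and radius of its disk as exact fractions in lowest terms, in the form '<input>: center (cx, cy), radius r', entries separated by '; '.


not equal; the first gives a1: center (-7/16, -9/16), radius 1/64; a2: center (-9/16, -1/2), radius 1/48; a3: center (1/2, 0), radius 1/7 and the second a1: center (1/4, -1/2), radius 1/10; a2: center (-11/20, 9/40), radius 1/90; a3: center (-9/20, 9/40), radius 1/90

Normal form of the first expression: a1: center (-7/16, -9/16), radius 1/64; a2: center (-9/16, -1/2), radius 1/48; a3: center (1/2, 0), radius 1/7
Normal form of the second expression: a1: center (1/4, -1/2), radius 1/10; a2: center (-11/20, 9/40), radius 1/90; a3: center (-9/20, 9/40), radius 1/90
The normal forms differ: not equal.


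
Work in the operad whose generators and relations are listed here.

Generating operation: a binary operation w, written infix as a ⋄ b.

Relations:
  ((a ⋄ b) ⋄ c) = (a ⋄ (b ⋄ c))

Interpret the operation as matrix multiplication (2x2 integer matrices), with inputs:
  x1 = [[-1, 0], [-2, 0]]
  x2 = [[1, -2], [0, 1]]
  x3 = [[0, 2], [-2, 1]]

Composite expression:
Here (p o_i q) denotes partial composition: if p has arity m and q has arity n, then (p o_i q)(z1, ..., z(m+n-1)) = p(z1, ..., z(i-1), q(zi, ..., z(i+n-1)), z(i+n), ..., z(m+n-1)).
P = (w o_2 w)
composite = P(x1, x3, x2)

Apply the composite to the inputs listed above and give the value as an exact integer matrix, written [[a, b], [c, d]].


[[0, -2], [0, -4]]

(x3 ⋄ x2) = [[0, 2], [-2, 5]]
(x1 ⋄ (x3 ⋄ x2)) = [[0, -2], [0, -4]]


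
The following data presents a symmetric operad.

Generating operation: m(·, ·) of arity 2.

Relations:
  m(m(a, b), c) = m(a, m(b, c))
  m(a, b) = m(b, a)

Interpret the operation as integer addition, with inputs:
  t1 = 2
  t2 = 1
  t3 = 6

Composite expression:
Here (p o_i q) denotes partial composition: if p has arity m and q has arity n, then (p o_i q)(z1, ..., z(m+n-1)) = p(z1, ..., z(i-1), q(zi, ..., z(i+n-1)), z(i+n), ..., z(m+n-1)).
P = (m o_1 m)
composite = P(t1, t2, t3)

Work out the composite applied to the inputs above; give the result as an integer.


m(t1, t2) = 3
m(m(t1, t2), t3) = 9

9


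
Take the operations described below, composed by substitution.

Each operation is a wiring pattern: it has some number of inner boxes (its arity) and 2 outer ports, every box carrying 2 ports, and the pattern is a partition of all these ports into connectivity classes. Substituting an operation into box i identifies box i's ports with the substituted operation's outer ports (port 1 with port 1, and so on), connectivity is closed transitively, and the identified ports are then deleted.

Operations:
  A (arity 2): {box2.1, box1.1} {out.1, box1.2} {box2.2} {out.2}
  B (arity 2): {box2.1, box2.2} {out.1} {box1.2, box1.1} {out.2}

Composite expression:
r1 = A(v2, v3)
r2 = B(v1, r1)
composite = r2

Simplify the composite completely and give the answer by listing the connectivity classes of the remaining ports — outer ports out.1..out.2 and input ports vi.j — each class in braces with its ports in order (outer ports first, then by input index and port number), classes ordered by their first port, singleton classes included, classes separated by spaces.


Connectivity passes through glued B-boundaries; trace each wire chain.
the subtree at A composes to {out.1, v2.2} {out.2} {v2.1, v3.1} {v3.2} on (v2, v3); out.j = own outer ports
the subtree at B composes to {out.1} {out.2} {v1.1, v1.2} {v2.1, v3.1} {v2.2} {v3.2} on (v1, v2, v3); out.j = own outer ports

{out.1} {out.2} {v1.1, v1.2} {v2.1, v3.1} {v2.2} {v3.2}


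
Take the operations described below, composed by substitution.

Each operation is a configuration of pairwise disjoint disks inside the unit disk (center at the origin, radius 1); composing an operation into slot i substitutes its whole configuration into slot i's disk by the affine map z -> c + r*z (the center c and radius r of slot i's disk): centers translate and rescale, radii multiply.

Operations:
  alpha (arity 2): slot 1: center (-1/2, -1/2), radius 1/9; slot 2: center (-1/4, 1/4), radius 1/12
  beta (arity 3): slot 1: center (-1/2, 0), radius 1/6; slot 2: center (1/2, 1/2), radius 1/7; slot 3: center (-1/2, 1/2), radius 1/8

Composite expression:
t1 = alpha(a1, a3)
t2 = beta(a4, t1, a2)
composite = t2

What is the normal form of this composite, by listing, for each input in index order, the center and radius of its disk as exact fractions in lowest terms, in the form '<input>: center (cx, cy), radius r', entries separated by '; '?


Affine substitution under beta: radii multiply and a-centers shift.
for a4, the 1-step affine chain lands on center (-1/2, 0), radius 1/6
for a1, the 2-step affine chain lands on center (3/7, 3/7), radius 1/63
for a3, the 2-step affine chain lands on center (13/28, 15/28), radius 1/84
for a2, the 1-step affine chain lands on center (-1/2, 1/2), radius 1/8

a1: center (3/7, 3/7), radius 1/63; a2: center (-1/2, 1/2), radius 1/8; a3: center (13/28, 15/28), radius 1/84; a4: center (-1/2, 0), radius 1/6


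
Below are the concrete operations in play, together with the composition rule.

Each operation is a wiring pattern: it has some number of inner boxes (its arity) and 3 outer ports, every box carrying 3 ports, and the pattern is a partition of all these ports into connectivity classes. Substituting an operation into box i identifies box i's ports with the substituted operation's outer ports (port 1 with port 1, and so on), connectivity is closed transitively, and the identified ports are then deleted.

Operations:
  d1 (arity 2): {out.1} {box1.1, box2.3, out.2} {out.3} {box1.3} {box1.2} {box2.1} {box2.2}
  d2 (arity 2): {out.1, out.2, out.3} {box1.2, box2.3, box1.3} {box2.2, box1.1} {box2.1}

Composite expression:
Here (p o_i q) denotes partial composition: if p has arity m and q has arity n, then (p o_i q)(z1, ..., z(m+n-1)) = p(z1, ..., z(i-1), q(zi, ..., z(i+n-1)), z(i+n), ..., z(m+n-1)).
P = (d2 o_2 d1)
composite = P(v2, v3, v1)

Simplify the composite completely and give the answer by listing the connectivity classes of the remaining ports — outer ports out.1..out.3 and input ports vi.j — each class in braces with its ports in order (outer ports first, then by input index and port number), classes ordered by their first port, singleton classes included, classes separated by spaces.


{out.1, out.2, out.3} {v1.1} {v1.2} {v1.3, v2.1, v3.1} {v2.2, v2.3} {v3.2} {v3.3}

Reachability decides: close wires over d2-identified ports.
after d1, the pattern on (v3, v1) reads {out.1} {out.2, v1.3, v3.1} {out.3} {v1.1} {v1.2} {v3.2} {v3.3} (out.j = its outer ports)
after d2, the pattern on (v2, v3, v1) reads {out.1, out.2, out.3} {v1.1} {v1.2} {v1.3, v2.1, v3.1} {v2.2, v2.3} {v3.2} {v3.3} (out.j = its outer ports)


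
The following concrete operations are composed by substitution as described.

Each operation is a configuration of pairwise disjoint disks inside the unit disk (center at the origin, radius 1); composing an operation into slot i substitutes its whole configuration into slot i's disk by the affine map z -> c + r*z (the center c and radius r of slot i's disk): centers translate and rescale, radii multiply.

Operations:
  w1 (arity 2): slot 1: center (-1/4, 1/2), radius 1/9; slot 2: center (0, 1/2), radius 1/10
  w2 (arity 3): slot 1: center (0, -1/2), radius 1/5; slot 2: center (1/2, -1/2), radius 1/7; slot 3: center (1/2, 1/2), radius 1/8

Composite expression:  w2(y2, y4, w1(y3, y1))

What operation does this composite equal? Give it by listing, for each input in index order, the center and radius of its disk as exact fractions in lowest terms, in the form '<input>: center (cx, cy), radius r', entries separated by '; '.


y1: center (1/2, 9/16), radius 1/80; y2: center (0, -1/2), radius 1/5; y3: center (15/32, 9/16), radius 1/72; y4: center (1/2, -1/2), radius 1/7

Below w2, radii multiply path by path; the y-disk centers shift.
input y2: composing its 1 substitution step yields center (0, -1/2), radius 1/5
input y4: composing its 1 substitution step yields center (1/2, -1/2), radius 1/7
input y3: composing its 2 substitution steps yields center (15/32, 9/16), radius 1/72
input y1: composing its 2 substitution steps yields center (1/2, 9/16), radius 1/80


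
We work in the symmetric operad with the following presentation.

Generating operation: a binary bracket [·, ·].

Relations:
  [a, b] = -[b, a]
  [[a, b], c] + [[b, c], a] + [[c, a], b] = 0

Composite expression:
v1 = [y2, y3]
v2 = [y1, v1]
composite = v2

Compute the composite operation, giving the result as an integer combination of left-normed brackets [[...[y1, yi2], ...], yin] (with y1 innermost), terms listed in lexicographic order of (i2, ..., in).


[[y1, y2], y3] - [[y1, y3], y2]

Antisymmetry and Jacobi reduce to y1-anchored left-normed brackets.
Composite bracket: [y1, [y2, y3]]
Expanding via [a, b] = ab - ba: 4 signed words (2^2 = 4).
Coefficients come from the y1-initial words:
  y1y2y3 (sign +1) contributes +[[y1, y2], y3]
  y1y3y2 (sign -1) contributes -[[y1, y3], y2]


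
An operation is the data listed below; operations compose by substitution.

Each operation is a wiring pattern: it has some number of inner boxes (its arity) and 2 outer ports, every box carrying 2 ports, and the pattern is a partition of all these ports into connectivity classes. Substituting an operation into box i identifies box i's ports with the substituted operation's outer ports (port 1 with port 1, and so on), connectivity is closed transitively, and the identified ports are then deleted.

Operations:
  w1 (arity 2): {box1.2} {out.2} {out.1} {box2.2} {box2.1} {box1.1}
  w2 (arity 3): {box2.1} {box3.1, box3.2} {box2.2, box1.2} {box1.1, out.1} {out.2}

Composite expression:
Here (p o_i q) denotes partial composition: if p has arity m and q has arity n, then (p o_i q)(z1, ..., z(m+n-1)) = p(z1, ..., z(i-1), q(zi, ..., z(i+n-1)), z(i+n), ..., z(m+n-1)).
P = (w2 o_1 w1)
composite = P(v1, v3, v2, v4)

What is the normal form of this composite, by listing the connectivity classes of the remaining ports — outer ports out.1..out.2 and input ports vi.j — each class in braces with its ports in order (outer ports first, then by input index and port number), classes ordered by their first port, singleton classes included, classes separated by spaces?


Substituting into w2 glues patterns; closure does the rest.
stage w1: inputs (v1, v3), connectivity {out.1} {out.2} {v1.1} {v1.2} {v3.1} {v3.2}, out.j its boundary
stage w2: inputs (v1, v3, v2, v4), connectivity {out.1} {out.2} {v1.1} {v1.2} {v2.1} {v2.2} {v3.1} {v3.2} {v4.1, v4.2}, out.j its boundary

{out.1} {out.2} {v1.1} {v1.2} {v2.1} {v2.2} {v3.1} {v3.2} {v4.1, v4.2}


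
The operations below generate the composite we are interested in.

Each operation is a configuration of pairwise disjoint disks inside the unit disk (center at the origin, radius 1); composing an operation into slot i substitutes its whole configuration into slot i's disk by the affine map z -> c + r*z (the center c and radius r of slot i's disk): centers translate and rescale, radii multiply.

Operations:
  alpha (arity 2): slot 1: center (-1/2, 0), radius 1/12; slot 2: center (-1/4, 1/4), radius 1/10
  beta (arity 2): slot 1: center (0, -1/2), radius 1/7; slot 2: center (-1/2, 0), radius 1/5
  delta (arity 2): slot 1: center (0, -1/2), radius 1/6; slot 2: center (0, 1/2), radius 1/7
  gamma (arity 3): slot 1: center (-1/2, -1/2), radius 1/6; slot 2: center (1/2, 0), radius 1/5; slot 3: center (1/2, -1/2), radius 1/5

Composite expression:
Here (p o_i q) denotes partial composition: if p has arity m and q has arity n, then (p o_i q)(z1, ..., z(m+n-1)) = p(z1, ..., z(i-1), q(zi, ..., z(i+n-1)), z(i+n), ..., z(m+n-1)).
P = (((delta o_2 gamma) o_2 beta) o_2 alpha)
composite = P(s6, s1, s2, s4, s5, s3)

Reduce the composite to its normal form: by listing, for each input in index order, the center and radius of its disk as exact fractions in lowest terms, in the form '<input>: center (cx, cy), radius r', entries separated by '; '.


Nesting under delta composes maps z -> c + r*z down each s-path.
for s6, the 1-step affine chain lands on center (0, -1/2), radius 1/6
for s1, the 4-step affine chain lands on center (-43/588, 5/12), radius 1/3528
for s2, the 4-step affine chain lands on center (-85/1176, 491/1176), radius 1/2940
for s4, the 3-step affine chain lands on center (-1/12, 3/7), radius 1/210
for s5, the 2-step affine chain lands on center (1/14, 1/2), radius 1/35
for s3, the 2-step affine chain lands on center (1/14, 3/7), radius 1/35

s1: center (-43/588, 5/12), radius 1/3528; s2: center (-85/1176, 491/1176), radius 1/2940; s3: center (1/14, 3/7), radius 1/35; s4: center (-1/12, 3/7), radius 1/210; s5: center (1/14, 1/2), radius 1/35; s6: center (0, -1/2), radius 1/6


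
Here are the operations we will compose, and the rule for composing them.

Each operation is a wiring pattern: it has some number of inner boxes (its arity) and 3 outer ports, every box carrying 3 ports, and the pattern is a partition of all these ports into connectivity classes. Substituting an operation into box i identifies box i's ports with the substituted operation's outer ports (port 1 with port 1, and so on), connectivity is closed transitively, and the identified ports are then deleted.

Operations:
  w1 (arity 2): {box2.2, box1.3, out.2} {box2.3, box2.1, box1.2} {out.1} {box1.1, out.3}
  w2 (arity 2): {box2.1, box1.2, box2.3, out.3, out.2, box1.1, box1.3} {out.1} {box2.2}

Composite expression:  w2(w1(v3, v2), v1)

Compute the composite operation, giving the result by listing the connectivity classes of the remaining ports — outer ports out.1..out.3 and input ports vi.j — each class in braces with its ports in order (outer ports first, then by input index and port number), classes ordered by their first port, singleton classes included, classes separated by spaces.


Reachability decides: close wires over w2-identified ports.
the subtree at w1 composes to {out.1} {out.2, v2.2, v3.3} {out.3, v3.1} {v2.1, v2.3, v3.2} on (v3, v2); out.j = own outer ports
the subtree at w2 composes to {out.1} {out.2, out.3, v1.1, v1.3, v2.2, v3.1, v3.3} {v1.2} {v2.1, v2.3, v3.2} on (v3, v2, v1); out.j = own outer ports

{out.1} {out.2, out.3, v1.1, v1.3, v2.2, v3.1, v3.3} {v1.2} {v2.1, v2.3, v3.2}


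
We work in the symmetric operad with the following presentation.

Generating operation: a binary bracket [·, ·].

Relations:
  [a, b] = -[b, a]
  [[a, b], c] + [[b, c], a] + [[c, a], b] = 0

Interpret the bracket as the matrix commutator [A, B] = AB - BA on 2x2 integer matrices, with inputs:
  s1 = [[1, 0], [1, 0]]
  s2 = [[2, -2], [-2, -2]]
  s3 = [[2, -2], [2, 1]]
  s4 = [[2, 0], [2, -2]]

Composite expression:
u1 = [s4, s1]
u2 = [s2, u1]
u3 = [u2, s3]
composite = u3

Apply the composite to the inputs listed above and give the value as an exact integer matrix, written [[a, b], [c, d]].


[[16, -16], [-8, -16]]

[s4, s1] = [[0, 0], [-2, 0]]
[s2, [s4, s1]] = [[4, 0], [8, -4]]
[[s2, [s4, s1]], s3] = [[16, -16], [-8, -16]]


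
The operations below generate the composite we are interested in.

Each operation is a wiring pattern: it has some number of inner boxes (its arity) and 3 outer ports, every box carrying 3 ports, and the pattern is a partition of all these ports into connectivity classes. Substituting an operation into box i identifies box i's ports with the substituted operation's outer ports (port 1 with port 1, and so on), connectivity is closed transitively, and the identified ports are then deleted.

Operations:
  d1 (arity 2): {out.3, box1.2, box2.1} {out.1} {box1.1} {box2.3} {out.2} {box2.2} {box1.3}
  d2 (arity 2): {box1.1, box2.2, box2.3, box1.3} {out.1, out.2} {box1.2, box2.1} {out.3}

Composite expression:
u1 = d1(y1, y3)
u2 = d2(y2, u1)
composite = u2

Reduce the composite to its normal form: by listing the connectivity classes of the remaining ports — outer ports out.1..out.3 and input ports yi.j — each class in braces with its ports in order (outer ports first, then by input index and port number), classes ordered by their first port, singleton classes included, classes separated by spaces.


{out.1, out.2} {out.3} {y1.1} {y1.2, y2.1, y2.3, y3.1} {y1.3} {y2.2} {y3.2} {y3.3}

Two ports join when wires chain via d2-identified ports.
after d1, the pattern on (y1, y3) reads {out.1} {out.2} {out.3, y1.2, y3.1} {y1.1} {y1.3} {y3.2} {y3.3} (out.j = its outer ports)
after d2, the pattern on (y2, y1, y3) reads {out.1, out.2} {out.3} {y1.1} {y1.2, y2.1, y2.3, y3.1} {y1.3} {y2.2} {y3.2} {y3.3} (out.j = its outer ports)


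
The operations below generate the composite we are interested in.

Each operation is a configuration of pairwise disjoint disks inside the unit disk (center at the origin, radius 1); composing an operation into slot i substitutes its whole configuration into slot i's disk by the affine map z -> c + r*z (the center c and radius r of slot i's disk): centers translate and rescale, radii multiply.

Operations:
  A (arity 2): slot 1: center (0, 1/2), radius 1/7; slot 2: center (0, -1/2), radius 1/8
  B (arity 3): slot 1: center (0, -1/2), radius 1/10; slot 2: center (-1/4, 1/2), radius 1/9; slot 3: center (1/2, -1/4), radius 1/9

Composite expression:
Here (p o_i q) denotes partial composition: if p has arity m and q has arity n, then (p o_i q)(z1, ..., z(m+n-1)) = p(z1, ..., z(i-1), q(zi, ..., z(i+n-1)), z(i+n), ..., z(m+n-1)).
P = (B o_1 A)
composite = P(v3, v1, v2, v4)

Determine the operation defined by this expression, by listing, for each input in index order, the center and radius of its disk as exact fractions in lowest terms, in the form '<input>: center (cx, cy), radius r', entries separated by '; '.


v1: center (0, -11/20), radius 1/80; v2: center (-1/4, 1/2), radius 1/9; v3: center (0, -9/20), radius 1/70; v4: center (1/2, -1/4), radius 1/9

Nesting under B composes maps z -> c + r*z down each v-path.
input v3: applying the 2 nested substitutions gives center (0, -9/20), radius 1/70
input v1: applying the 2 nested substitutions gives center (0, -11/20), radius 1/80
input v2: applying the 1 nested substitution gives center (-1/4, 1/2), radius 1/9
input v4: applying the 1 nested substitution gives center (1/2, -1/4), radius 1/9


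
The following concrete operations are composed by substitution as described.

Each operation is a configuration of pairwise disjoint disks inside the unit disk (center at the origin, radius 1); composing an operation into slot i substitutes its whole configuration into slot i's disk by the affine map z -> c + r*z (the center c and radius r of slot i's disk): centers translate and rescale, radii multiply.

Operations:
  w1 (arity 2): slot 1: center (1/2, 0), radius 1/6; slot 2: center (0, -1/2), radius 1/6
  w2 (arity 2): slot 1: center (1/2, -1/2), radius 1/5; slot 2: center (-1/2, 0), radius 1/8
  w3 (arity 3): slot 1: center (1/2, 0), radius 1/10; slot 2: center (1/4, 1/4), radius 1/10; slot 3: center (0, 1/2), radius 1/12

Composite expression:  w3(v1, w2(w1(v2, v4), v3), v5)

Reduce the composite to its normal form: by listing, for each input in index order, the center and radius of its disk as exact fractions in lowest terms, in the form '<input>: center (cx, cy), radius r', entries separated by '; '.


v1: center (1/2, 0), radius 1/10; v2: center (31/100, 1/5), radius 1/300; v3: center (1/5, 1/4), radius 1/80; v4: center (3/10, 19/100), radius 1/300; v5: center (0, 1/2), radius 1/12

Nesting under w3 composes maps z -> c + r*z down each v-path.
tracing v1 down its 1-map path: center (1/2, 0), radius 1/10
tracing v2 down its 3-map path: center (31/100, 1/5), radius 1/300
tracing v4 down its 3-map path: center (3/10, 19/100), radius 1/300
tracing v3 down its 2-map path: center (1/5, 1/4), radius 1/80
tracing v5 down its 1-map path: center (0, 1/2), radius 1/12


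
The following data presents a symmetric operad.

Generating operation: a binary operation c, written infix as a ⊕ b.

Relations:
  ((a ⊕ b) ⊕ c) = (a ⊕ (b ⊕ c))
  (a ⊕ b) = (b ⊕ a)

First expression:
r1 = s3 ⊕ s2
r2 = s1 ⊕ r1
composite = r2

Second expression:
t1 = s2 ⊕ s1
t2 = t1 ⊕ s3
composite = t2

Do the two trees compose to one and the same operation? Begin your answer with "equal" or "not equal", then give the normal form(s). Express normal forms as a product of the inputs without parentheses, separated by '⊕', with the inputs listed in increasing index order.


Normal form of the first expression: s1 ⊕ s2 ⊕ s3
Normal form of the second expression: s1 ⊕ s2 ⊕ s3
One common form — equal.

equal; the common form is s1 ⊕ s2 ⊕ s3


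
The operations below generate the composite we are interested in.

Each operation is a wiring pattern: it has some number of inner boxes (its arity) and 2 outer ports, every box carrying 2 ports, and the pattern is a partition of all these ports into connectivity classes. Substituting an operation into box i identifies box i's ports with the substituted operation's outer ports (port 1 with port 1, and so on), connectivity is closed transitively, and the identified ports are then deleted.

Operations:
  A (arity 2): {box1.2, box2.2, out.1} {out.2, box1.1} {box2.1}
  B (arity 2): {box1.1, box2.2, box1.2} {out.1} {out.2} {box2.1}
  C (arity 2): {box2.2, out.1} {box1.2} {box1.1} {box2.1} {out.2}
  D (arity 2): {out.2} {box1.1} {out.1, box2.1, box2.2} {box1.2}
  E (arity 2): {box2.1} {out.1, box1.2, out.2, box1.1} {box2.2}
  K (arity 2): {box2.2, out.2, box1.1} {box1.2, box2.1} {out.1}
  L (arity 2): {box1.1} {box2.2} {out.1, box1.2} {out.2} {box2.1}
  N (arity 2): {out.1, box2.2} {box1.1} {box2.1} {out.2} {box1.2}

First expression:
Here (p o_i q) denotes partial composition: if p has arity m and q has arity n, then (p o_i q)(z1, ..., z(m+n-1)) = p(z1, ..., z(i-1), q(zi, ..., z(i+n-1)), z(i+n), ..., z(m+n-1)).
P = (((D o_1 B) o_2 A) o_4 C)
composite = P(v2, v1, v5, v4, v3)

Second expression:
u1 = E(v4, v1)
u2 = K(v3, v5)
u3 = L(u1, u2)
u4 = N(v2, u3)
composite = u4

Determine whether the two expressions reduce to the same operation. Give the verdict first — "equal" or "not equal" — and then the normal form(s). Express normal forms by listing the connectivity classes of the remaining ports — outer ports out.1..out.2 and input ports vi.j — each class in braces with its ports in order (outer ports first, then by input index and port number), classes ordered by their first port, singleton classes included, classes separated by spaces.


not equal; the first gives {out.1, v3.2} {out.2} {v1.1, v2.1, v2.2} {v1.2, v5.2} {v3.1} {v4.1} {v4.2} {v5.1} and the second {out.1} {out.2} {v1.1} {v1.2} {v2.1} {v2.2} {v3.1, v5.2} {v3.2, v5.1} {v4.1, v4.2}


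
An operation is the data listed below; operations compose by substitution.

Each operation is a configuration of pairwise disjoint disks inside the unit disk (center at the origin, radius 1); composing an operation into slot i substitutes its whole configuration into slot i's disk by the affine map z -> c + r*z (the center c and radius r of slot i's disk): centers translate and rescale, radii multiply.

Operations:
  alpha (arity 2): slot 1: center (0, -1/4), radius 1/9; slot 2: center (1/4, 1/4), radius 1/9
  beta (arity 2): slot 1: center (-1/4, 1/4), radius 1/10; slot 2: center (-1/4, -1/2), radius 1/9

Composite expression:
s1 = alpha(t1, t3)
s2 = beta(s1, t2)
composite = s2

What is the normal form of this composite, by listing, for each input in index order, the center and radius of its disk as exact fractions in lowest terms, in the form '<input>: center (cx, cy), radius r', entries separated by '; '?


Follow each t-input down from beta: c' goes to c + r*c', radius to r*r'.
for t1, the 2-step affine chain lands on center (-1/4, 9/40), radius 1/90
for t3, the 2-step affine chain lands on center (-9/40, 11/40), radius 1/90
for t2, the 1-step affine chain lands on center (-1/4, -1/2), radius 1/9

t1: center (-1/4, 9/40), radius 1/90; t2: center (-1/4, -1/2), radius 1/9; t3: center (-9/40, 11/40), radius 1/90


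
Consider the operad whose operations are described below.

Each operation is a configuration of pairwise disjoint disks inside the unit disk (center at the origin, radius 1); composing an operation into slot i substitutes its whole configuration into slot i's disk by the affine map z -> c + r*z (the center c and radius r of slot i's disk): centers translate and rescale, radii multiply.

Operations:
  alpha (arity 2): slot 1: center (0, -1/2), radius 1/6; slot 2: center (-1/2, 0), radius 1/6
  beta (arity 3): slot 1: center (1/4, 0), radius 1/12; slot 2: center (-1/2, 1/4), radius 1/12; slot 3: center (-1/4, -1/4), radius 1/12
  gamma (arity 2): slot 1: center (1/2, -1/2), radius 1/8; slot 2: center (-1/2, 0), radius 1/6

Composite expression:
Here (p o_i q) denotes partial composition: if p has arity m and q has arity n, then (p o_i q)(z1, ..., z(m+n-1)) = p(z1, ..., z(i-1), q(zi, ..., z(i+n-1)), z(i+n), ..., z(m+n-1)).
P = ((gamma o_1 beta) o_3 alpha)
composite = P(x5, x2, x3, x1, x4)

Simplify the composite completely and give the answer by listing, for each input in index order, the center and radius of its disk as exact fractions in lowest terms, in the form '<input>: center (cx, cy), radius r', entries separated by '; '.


x1: center (89/192, -17/32), radius 1/576; x2: center (7/16, -15/32), radius 1/96; x3: center (15/32, -103/192), radius 1/576; x4: center (-1/2, 0), radius 1/6; x5: center (17/32, -1/2), radius 1/96


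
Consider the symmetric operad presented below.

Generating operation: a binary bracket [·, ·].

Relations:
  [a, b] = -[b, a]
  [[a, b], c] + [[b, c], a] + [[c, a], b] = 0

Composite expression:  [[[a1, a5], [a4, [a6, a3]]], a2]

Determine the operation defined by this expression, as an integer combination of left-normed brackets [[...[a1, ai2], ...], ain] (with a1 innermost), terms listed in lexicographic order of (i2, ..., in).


Skip Jacobi rewriting: expand, keep a1-initial words, read off terms.
Composite bracket: [[[a1, a5], [a4, [a6, a3]]], a2]
Full expansion: 32 signed words from ab - ba (2^5 = 32).
The a1-initial words carry the normal form:
  a1a5a3a6a4a2 (sign +1) contributes +[[[[[a1, a5], a3], a6], a4], a2]
  a1a5a4a3a6a2 (sign -1) contributes -[[[[[a1, a5], a4], a3], a6], a2]
  a1a5a4a6a3a2 (sign +1) contributes +[[[[[a1, a5], a4], a6], a3], a2]
  a1a5a6a3a4a2 (sign -1) contributes -[[[[[a1, a5], a6], a3], a4], a2]

[[[[[a1, a5], a3], a6], a4], a2] - [[[[[a1, a5], a4], a3], a6], a2] + [[[[[a1, a5], a4], a6], a3], a2] - [[[[[a1, a5], a6], a3], a4], a2]


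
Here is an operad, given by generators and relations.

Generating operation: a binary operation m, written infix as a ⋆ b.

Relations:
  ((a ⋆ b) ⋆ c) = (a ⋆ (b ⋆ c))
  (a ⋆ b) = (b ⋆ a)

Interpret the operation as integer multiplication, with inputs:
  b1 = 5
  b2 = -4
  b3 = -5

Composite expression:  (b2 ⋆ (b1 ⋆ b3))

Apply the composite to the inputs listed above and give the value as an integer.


(b1 ⋆ b3) = -25
(b2 ⋆ (b1 ⋆ b3)) = 100

100


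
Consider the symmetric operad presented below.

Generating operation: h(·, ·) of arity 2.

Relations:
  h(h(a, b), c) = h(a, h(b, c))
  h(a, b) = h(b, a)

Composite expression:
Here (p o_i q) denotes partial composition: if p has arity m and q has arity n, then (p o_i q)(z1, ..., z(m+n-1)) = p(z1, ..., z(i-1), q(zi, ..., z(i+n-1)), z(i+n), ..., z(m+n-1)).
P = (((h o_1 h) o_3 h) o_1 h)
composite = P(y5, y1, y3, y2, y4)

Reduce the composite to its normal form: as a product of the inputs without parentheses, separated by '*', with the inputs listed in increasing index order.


Key point: h commutes, so take the y-inputs in any fixed order.
h(y5, y1) collapses to y5 * y1
h(h(y5, y1), y3) collapses to y5 * y1 * y3
h(y2, y4) collapses to y2 * y4
h(h(h(y5, y1), y3), h(y2, y4)) collapses to y5 * y1 * y3 * y2 * y4
putting the inputs in ascending order: y1 * y2 * y3 * y4 * y5

y1 * y2 * y3 * y4 * y5


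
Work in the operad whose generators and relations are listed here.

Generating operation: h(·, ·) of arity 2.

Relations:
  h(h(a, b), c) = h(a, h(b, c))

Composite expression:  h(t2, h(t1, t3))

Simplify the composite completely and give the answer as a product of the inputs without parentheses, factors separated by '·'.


t2 · t1 · t3

Under associativity of h, the answer is the t's in reading order.
h(t1, t3) collapses to t1 · t3
h(t2, h(t1, t3)) collapses to t2 · t1 · t3


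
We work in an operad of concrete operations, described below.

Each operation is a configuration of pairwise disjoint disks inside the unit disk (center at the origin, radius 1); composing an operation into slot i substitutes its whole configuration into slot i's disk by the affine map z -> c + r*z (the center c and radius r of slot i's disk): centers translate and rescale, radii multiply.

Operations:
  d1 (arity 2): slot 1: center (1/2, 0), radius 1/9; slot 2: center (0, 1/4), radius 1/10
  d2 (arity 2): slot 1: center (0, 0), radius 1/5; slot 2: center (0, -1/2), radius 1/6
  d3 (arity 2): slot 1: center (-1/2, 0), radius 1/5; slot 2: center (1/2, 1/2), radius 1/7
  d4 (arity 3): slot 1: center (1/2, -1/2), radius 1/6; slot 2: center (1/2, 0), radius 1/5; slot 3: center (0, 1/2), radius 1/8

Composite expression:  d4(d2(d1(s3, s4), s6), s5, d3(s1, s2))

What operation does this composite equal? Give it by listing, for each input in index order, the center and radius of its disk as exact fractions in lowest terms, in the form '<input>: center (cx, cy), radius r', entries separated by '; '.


Below d4, radii multiply path by path; the s-disk centers shift.
s3: after 3 affine steps, its disk has center (31/60, -1/2), radius 1/270
s4: after 3 affine steps, its disk has center (1/2, -59/120), radius 1/300
s6: after 2 affine steps, its disk has center (1/2, -7/12), radius 1/36
s5: after 1 affine step, its disk has center (1/2, 0), radius 1/5
s1: after 2 affine steps, its disk has center (-1/16, 1/2), radius 1/40
s2: after 2 affine steps, its disk has center (1/16, 9/16), radius 1/56

s1: center (-1/16, 1/2), radius 1/40; s2: center (1/16, 9/16), radius 1/56; s3: center (31/60, -1/2), radius 1/270; s4: center (1/2, -59/120), radius 1/300; s5: center (1/2, 0), radius 1/5; s6: center (1/2, -7/12), radius 1/36


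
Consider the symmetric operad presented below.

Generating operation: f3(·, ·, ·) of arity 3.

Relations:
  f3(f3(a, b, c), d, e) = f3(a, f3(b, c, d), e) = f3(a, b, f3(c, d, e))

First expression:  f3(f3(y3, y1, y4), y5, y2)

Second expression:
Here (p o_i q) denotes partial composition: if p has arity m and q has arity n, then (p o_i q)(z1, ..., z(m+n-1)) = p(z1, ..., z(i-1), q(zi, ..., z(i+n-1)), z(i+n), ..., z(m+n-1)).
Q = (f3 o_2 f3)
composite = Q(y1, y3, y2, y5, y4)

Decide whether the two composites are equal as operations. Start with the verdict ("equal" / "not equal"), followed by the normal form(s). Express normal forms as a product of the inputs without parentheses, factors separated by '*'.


not equal; first: y3 * y1 * y4 * y5 * y2; second: y1 * y3 * y2 * y5 * y4

Reducing the first expression gives y3 * y1 * y4 * y5 * y2
Reducing the second expression gives y1 * y3 * y2 * y5 * y4
The normal forms differ: not equal.


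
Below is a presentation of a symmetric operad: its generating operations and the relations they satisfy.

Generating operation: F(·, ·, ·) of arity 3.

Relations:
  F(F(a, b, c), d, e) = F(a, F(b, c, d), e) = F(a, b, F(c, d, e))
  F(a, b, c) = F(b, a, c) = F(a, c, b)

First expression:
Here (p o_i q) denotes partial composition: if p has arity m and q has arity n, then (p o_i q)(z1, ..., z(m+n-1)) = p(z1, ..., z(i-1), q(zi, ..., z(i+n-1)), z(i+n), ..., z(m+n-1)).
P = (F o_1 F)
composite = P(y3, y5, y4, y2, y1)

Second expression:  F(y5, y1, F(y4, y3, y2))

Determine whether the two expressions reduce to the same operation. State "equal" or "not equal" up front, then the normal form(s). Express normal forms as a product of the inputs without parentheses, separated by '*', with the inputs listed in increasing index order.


equal: each reduces to y1 * y2 * y3 * y4 * y5

The first composite normalizes to y1 * y2 * y3 * y4 * y5
The second composite normalizes to y1 * y2 * y3 * y4 * y5
The forms coincide; equal.
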